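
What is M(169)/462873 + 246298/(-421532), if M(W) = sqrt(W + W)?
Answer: -123149/210766 + 13*sqrt(2)/462873 ≈ -0.58425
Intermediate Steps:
M(W) = sqrt(2)*sqrt(W) (M(W) = sqrt(2*W) = sqrt(2)*sqrt(W))
M(169)/462873 + 246298/(-421532) = (sqrt(2)*sqrt(169))/462873 + 246298/(-421532) = (sqrt(2)*13)*(1/462873) + 246298*(-1/421532) = (13*sqrt(2))*(1/462873) - 123149/210766 = 13*sqrt(2)/462873 - 123149/210766 = -123149/210766 + 13*sqrt(2)/462873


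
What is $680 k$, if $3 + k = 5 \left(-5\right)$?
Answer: $-19040$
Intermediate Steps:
$k = -28$ ($k = -3 + 5 \left(-5\right) = -3 - 25 = -28$)
$680 k = 680 \left(-28\right) = -19040$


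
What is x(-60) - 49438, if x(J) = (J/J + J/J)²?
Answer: -49434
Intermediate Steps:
x(J) = 4 (x(J) = (1 + 1)² = 2² = 4)
x(-60) - 49438 = 4 - 49438 = -49434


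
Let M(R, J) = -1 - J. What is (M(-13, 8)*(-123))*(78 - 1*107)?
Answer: -32103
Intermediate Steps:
(M(-13, 8)*(-123))*(78 - 1*107) = ((-1 - 1*8)*(-123))*(78 - 1*107) = ((-1 - 8)*(-123))*(78 - 107) = -9*(-123)*(-29) = 1107*(-29) = -32103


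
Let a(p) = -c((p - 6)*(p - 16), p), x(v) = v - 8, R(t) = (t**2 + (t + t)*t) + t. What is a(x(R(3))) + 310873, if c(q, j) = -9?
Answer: 310882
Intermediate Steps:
R(t) = t + 3*t**2 (R(t) = (t**2 + (2*t)*t) + t = (t**2 + 2*t**2) + t = 3*t**2 + t = t + 3*t**2)
x(v) = -8 + v
a(p) = 9 (a(p) = -1*(-9) = 9)
a(x(R(3))) + 310873 = 9 + 310873 = 310882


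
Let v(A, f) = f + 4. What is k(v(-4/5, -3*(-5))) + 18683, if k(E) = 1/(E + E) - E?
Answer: 709233/38 ≈ 18664.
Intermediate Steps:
v(A, f) = 4 + f
k(E) = 1/(2*E) - E
k(v(-4/5, -3*(-5))) + 18683 = (1/(2*(4 - 3*(-5))) - (4 - 3*(-5))) + 18683 = (1/(2*(4 + 15)) - (4 + 15)) + 18683 = ((1/2)/19 - 1*19) + 18683 = ((1/2)*(1/19) - 19) + 18683 = (1/38 - 19) + 18683 = -721/38 + 18683 = 709233/38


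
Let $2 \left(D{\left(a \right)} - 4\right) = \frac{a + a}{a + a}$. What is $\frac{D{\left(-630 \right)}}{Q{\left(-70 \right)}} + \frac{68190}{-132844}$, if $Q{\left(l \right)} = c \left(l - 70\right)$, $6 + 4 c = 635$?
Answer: $- \frac{375450162}{731140165} \approx -0.51351$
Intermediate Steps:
$c = \frac{629}{4}$ ($c = - \frac{3}{2} + \frac{1}{4} \cdot 635 = - \frac{3}{2} + \frac{635}{4} = \frac{629}{4} \approx 157.25$)
$Q{\left(l \right)} = - \frac{22015}{2} + \frac{629 l}{4}$ ($Q{\left(l \right)} = \frac{629 \left(l - 70\right)}{4} = \frac{629 \left(-70 + l\right)}{4} = - \frac{22015}{2} + \frac{629 l}{4}$)
$D{\left(a \right)} = \frac{9}{2}$ ($D{\left(a \right)} = 4 + \frac{\left(a + a\right) \frac{1}{a + a}}{2} = 4 + \frac{2 a \frac{1}{2 a}}{2} = 4 + \frac{1}{2} \cdot 1 = 4 + \frac{1}{2} = \frac{9}{2}$)
$\frac{D{\left(-630 \right)}}{Q{\left(-70 \right)}} + \frac{68190}{-132844} = \frac{9}{2 \left(- \frac{22015}{2} + \frac{629}{4} \left(-70\right)\right)} + \frac{68190}{-132844} = \frac{9}{2 \left(- \frac{22015}{2} - \frac{22015}{2}\right)} + 68190 \left(- \frac{1}{132844}\right) = \frac{9}{2 \left(-22015\right)} - \frac{34095}{66422} = \frac{9}{2} \left(- \frac{1}{22015}\right) - \frac{34095}{66422} = - \frac{9}{44030} - \frac{34095}{66422} = - \frac{375450162}{731140165}$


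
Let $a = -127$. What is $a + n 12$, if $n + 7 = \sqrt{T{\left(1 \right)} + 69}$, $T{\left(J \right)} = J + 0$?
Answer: $-211 + 12 \sqrt{70} \approx -110.6$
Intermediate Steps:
$T{\left(J \right)} = J$
$n = -7 + \sqrt{70}$ ($n = -7 + \sqrt{1 + 69} = -7 + \sqrt{70} \approx 1.3666$)
$a + n 12 = -127 + \left(-7 + \sqrt{70}\right) 12 = -127 - \left(84 - 12 \sqrt{70}\right) = -211 + 12 \sqrt{70}$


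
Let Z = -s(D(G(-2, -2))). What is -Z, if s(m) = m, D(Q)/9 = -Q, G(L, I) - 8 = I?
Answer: -54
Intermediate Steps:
G(L, I) = 8 + I
D(Q) = -9*Q (D(Q) = 9*(-Q) = -9*Q)
Z = 54 (Z = -(-9)*(8 - 2) = -(-9)*6 = -1*(-54) = 54)
-Z = -1*54 = -54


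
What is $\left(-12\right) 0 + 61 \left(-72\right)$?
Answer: $-4392$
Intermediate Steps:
$\left(-12\right) 0 + 61 \left(-72\right) = 0 - 4392 = -4392$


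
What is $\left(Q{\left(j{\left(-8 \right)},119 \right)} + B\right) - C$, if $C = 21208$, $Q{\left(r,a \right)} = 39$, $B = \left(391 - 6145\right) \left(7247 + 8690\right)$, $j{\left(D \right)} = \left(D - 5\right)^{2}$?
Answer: $-91722667$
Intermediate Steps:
$j{\left(D \right)} = \left(-5 + D\right)^{2}$
$B = -91701498$ ($B = \left(-5754\right) 15937 = -91701498$)
$\left(Q{\left(j{\left(-8 \right)},119 \right)} + B\right) - C = \left(39 - 91701498\right) - 21208 = -91701459 - 21208 = -91722667$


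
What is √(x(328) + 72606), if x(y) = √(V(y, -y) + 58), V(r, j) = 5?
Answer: √(72606 + 3*√7) ≈ 269.47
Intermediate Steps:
x(y) = 3*√7 (x(y) = √(5 + 58) = √63 = 3*√7)
√(x(328) + 72606) = √(3*√7 + 72606) = √(72606 + 3*√7)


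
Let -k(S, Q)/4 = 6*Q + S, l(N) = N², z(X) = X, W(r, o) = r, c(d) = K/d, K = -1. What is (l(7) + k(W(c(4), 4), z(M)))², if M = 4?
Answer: 2116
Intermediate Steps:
c(d) = -1/d
k(S, Q) = -24*Q - 4*S (k(S, Q) = -4*(6*Q + S) = -4*(S + 6*Q) = -24*Q - 4*S)
(l(7) + k(W(c(4), 4), z(M)))² = (7² + (-24*4 - (-4)/4))² = (49 + (-96 - (-4)/4))² = (49 + (-96 - 4*(-¼)))² = (49 + (-96 + 1))² = (49 - 95)² = (-46)² = 2116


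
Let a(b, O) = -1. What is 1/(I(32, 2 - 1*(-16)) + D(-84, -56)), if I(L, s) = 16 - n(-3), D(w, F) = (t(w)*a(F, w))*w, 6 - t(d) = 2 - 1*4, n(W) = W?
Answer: 1/691 ≈ 0.0014472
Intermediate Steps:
t(d) = 8 (t(d) = 6 - (2 - 1*4) = 6 - (2 - 4) = 6 - 1*(-2) = 6 + 2 = 8)
D(w, F) = -8*w (D(w, F) = (8*(-1))*w = -8*w)
I(L, s) = 19 (I(L, s) = 16 - 1*(-3) = 16 + 3 = 19)
1/(I(32, 2 - 1*(-16)) + D(-84, -56)) = 1/(19 - 8*(-84)) = 1/(19 + 672) = 1/691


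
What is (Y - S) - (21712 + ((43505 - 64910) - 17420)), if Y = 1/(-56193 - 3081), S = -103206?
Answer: 7131788405/59274 ≈ 1.2032e+5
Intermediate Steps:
Y = -1/59274 (Y = 1/(-59274) = -1/59274 ≈ -1.6871e-5)
(Y - S) - (21712 + ((43505 - 64910) - 17420)) = (-1/59274 - 1*(-103206)) - (21712 + ((43505 - 64910) - 17420)) = (-1/59274 + 103206) - (21712 + (-21405 - 17420)) = 6117432443/59274 - (21712 - 38825) = 6117432443/59274 - 1*(-17113) = 6117432443/59274 + 17113 = 7131788405/59274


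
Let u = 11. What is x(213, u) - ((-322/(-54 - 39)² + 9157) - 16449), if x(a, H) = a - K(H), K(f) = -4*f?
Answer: 65291623/8649 ≈ 7549.0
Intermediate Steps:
x(a, H) = a + 4*H (x(a, H) = a - (-4)*H = a + 4*H)
x(213, u) - ((-322/(-54 - 39)² + 9157) - 16449) = (213 + 4*11) - ((-322/(-54 - 39)² + 9157) - 16449) = (213 + 44) - ((-322/((-93)²) + 9157) - 16449) = 257 - ((-322/8649 + 9157) - 16449) = 257 - (79198571/8649 - 16449) = 257 - 1*(-63068830/8649) = 257 + 63068830/8649 = 65291623/8649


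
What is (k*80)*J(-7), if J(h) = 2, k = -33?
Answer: -5280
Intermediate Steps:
(k*80)*J(-7) = -33*80*2 = -2640*2 = -5280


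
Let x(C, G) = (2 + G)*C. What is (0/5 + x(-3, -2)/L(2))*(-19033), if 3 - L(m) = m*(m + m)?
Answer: 0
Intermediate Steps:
L(m) = 3 - 2*m² (L(m) = 3 - m*(m + m) = 3 - m*2*m = 3 - 2*m²)
x(C, G) = C*(2 + G)
(0/5 + x(-3, -2)/L(2))*(-19033) = (0/5 + (-3*(2 - 2))/(3 - 2*2²))*(-19033) = (0*(⅕) + (-3*0)/(3 - 2*4))*(-19033) = (0 + 0/(3 - 8))*(-19033) = (0 + 0/(-5))*(-19033) = (0 + 0*(-⅕))*(-19033) = (0 + 0)*(-19033) = 0*(-19033) = 0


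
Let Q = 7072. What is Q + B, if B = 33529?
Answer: 40601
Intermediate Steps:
Q + B = 7072 + 33529 = 40601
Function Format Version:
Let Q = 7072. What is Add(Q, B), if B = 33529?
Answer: 40601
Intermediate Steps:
Add(Q, B) = Add(7072, 33529) = 40601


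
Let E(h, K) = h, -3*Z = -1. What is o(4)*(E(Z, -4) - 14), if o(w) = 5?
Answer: -205/3 ≈ -68.333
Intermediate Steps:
Z = ⅓ (Z = -⅓*(-1) = ⅓ ≈ 0.33333)
o(4)*(E(Z, -4) - 14) = 5*(⅓ - 14) = 5*(-41/3) = -205/3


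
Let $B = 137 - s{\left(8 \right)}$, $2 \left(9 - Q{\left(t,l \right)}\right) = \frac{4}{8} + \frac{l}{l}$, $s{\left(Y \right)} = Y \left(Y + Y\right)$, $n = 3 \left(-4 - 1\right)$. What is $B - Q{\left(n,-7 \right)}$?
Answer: $\frac{3}{4} \approx 0.75$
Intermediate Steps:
$n = -15$ ($n = 3 \left(-5\right) = -15$)
$s{\left(Y \right)} = 2 Y^{2}$ ($s{\left(Y \right)} = Y 2 Y = 2 Y^{2}$)
$Q{\left(t,l \right)} = \frac{33}{4}$ ($Q{\left(t,l \right)} = 9 - \frac{\frac{4}{8} + \frac{l}{l}}{2} = 9 - \frac{4 \cdot \frac{1}{8} + 1}{2} = 9 - \frac{\frac{1}{2} + 1}{2} = 9 - \frac{3}{4} = \frac{33}{4}$)
$B = 9$ ($B = 137 - 2 \cdot 8^{2} = 137 - 2 \cdot 64 = 137 - 128 = 9$)
$B - Q{\left(n,-7 \right)} = 9 - \frac{33}{4} = \frac{3}{4}$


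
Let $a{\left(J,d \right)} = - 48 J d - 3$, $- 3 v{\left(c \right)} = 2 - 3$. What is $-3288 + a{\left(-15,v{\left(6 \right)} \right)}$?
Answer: $-3051$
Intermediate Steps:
$v{\left(c \right)} = \frac{1}{3}$ ($v{\left(c \right)} = - \frac{2 - 3}{3} = \left(- \frac{1}{3}\right) \left(-1\right) = \frac{1}{3}$)
$a{\left(J,d \right)} = -3 - 48 J d$ ($a{\left(J,d \right)} = - 48 J d - 3 = -3 - 48 J d$)
$-3288 + a{\left(-15,v{\left(6 \right)} \right)} = -3288 - \left(3 - 240\right) = -3288 + \left(-3 + 240\right) = -3288 + 237 = -3051$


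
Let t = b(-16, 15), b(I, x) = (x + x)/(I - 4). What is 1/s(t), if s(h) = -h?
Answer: ⅔ ≈ 0.66667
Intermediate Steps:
b(I, x) = 2*x/(-4 + I) (b(I, x) = (2*x)/(-4 + I) = 2*x/(-4 + I))
t = -3/2 (t = 2*15/(-4 - 16) = 2*15/(-20) = 2*15*(-1/20) = -3/2 ≈ -1.5000)
1/s(t) = 1/(-1*(-3/2)) = 1/(3/2) = ⅔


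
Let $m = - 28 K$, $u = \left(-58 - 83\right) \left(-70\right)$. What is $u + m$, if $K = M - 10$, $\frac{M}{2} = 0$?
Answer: $10150$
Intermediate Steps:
$M = 0$ ($M = 2 \cdot 0 = 0$)
$K = -10$ ($K = 0 - 10 = -10$)
$u = 9870$ ($u = \left(-141\right) \left(-70\right) = 9870$)
$m = 280$ ($m = - 28 \left(-10\right) = \left(-1\right) \left(-280\right) = 280$)
$u + m = 9870 + 280 = 10150$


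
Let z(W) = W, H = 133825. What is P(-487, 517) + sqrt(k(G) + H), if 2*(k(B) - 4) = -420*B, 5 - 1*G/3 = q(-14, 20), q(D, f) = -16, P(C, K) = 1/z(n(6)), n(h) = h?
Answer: 1/6 + sqrt(120599) ≈ 347.44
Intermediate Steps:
P(C, K) = 1/6
G = 63 (G = 15 - 3*(-16) = 15 + 48 = 63)
k(B) = 4 - 210*B (k(B) = 4 + (-420*B)/2 = 4 - 210*B)
P(-487, 517) + sqrt(k(G) + H) = 1/6 + sqrt((4 - 210*63) + 133825) = 1/6 + sqrt((4 - 13230) + 133825) = 1/6 + sqrt(-13226 + 133825) = 1/6 + sqrt(120599)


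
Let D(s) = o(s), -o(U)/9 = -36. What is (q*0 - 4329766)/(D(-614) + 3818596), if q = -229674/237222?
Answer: -309269/272780 ≈ -1.1338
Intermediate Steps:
o(U) = 324 (o(U) = -9*(-36) = 324)
D(s) = 324
q = -38279/39537 (q = -229674*1/237222 = -38279/39537 ≈ -0.96818)
(q*0 - 4329766)/(D(-614) + 3818596) = (-38279/39537*0 - 4329766)/(324 + 3818596) = (0 - 4329766)/3818920 = -4329766*1/3818920 = -309269/272780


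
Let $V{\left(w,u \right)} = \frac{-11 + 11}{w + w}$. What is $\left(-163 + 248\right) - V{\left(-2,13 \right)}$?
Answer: $85$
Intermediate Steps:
$V{\left(w,u \right)} = 0$ ($V{\left(w,u \right)} = \frac{0}{2 w} = 0 \frac{1}{2 w} = 0$)
$\left(-163 + 248\right) - V{\left(-2,13 \right)} = \left(-163 + 248\right) - 0 = 85 + 0 = 85$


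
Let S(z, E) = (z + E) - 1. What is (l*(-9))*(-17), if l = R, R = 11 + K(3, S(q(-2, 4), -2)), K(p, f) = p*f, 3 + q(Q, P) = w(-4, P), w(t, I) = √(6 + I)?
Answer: -1071 + 459*√10 ≈ 380.49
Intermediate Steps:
q(Q, P) = -3 + √(6 + P)
S(z, E) = -1 + E + z (S(z, E) = (E + z) - 1 = -1 + E + z)
K(p, f) = f*p
R = -7 + 3*√10 (R = 11 + (-1 - 2 + (-3 + √(6 + 4)))*3 = 11 + (-1 - 2 + (-3 + √10))*3 = 11 + (-6 + √10)*3 = 11 + (-18 + 3*√10) = -7 + 3*√10 ≈ 2.4868)
l = -7 + 3*√10 ≈ 2.4868
(l*(-9))*(-17) = ((-7 + 3*√10)*(-9))*(-17) = (63 - 27*√10)*(-17) = -1071 + 459*√10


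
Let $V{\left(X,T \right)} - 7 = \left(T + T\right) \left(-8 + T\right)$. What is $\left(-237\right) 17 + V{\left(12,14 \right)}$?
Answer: $-3854$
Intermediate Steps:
$V{\left(X,T \right)} = 7 + 2 T \left(-8 + T\right)$ ($V{\left(X,T \right)} = 7 + \left(T + T\right) \left(-8 + T\right) = 7 + 2 T \left(-8 + T\right)$)
$\left(-237\right) 17 + V{\left(12,14 \right)} = \left(-237\right) 17 + \left(7 - 224 + 2 \cdot 14^{2}\right) = -4029 + \left(7 - 224 + 2 \cdot 196\right) = -4029 + \left(7 - 224 + 392\right) = -4029 + 175 = -3854$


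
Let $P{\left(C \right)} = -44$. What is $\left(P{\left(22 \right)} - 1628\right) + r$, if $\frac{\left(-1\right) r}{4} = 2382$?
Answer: $-11200$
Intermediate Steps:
$r = -9528$ ($r = \left(-4\right) 2382 = -9528$)
$\left(P{\left(22 \right)} - 1628\right) + r = \left(-44 - 1628\right) - 9528 = -1672 - 9528 = -11200$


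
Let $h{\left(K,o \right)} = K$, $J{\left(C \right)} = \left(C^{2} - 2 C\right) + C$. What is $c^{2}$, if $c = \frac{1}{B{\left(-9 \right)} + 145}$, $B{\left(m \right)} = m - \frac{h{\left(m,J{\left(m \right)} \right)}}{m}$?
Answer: $\frac{1}{18225} \approx 5.487 \cdot 10^{-5}$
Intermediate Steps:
$J{\left(C \right)} = C^{2} - C$
$B{\left(m \right)} = -1 + m$ ($B{\left(m \right)} = m - \frac{m}{m} = m - 1 = -1 + m$)
$c = \frac{1}{135}$ ($c = \frac{1}{\left(-1 - 9\right) + 145} = \frac{1}{-10 + 145} = \frac{1}{135} \approx 0.0074074$)
$c^{2} = \left(\frac{1}{135}\right)^{2} = \frac{1}{18225}$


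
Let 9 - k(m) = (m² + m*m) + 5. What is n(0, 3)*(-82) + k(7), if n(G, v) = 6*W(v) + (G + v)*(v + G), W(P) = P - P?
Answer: -832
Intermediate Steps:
W(P) = 0
k(m) = 4 - 2*m² (k(m) = 9 - ((m² + m*m) + 5) = 9 - ((m² + m²) + 5) = 9 - (2*m² + 5) = 9 - (5 + 2*m²) = 9 + (-5 - 2*m²) = 4 - 2*m²)
n(G, v) = (G + v)² (n(G, v) = 6*0 + (G + v)*(v + G) = 0 + (G + v)*(G + v) = 0 + (G + v)² = (G + v)²)
n(0, 3)*(-82) + k(7) = (0 + 3)²*(-82) + (4 - 2*7²) = 3²*(-82) + (4 - 2*49) = 9*(-82) + (4 - 98) = -738 - 94 = -832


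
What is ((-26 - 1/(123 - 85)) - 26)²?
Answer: 3908529/1444 ≈ 2706.7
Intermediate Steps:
((-26 - 1/(123 - 85)) - 26)² = ((-26 - 1/38) - 26)² = (-989/38 - 26)² = (-1977/38)² = 3908529/1444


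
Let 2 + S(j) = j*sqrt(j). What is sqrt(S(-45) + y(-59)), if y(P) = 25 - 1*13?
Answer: sqrt(10 - 135*I*sqrt(5)) ≈ 12.491 - 12.084*I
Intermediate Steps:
y(P) = 12 (y(P) = 25 - 13 = 12)
S(j) = -2 + j**(3/2) (S(j) = -2 + j*sqrt(j) = -2 + j**(3/2))
sqrt(S(-45) + y(-59)) = sqrt((-2 + (-45)**(3/2)) + 12) = sqrt((-2 - 135*I*sqrt(5)) + 12) = sqrt(10 - 135*I*sqrt(5))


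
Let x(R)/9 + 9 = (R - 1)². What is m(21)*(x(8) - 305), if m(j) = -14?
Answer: -770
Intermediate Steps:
x(R) = -81 + 9*(-1 + R)² (x(R) = -81 + 9*(R - 1)² = -81 + 9*(-1 + R)²)
m(21)*(x(8) - 305) = -14*((-81 + 9*(-1 + 8)²) - 305) = -14*((-81 + 9*7²) - 305) = -14*((-81 + 9*49) - 305) = -14*((-81 + 441) - 305) = -14*(360 - 305) = -14*55 = -770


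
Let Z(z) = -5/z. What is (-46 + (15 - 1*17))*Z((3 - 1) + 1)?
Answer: 80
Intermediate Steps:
(-46 + (15 - 1*17))*Z((3 - 1) + 1) = (-46 + (15 - 1*17))*(-5/((3 - 1) + 1)) = (-46 + (15 - 17))*(-5/(2 + 1)) = (-46 - 2)*(-5/3) = -(-240)/3 = -48*(-5/3) = 80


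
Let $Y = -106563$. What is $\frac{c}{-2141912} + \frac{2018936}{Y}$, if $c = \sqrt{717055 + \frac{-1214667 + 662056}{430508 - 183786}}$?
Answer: $- \frac{2018936}{106563} - \frac{\sqrt{43648252973327478}}{528456812464} \approx -18.946$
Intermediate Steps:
$c = \frac{\sqrt{43648252973327478}}{246722}$ ($c = \sqrt{717055 - \frac{552611}{246722}} = \sqrt{\frac{176912691099}{246722}} = \frac{\sqrt{43648252973327478}}{246722} \approx 846.79$)
$\frac{c}{-2141912} + \frac{2018936}{Y} = \frac{\frac{1}{246722} \sqrt{43648252973327478}}{-2141912} + \frac{2018936}{-106563} = \frac{\sqrt{43648252973327478}}{246722} \left(- \frac{1}{2141912}\right) + 2018936 \left(- \frac{1}{106563}\right) = - \frac{\sqrt{43648252973327478}}{528456812464} - \frac{2018936}{106563} = - \frac{2018936}{106563} - \frac{\sqrt{43648252973327478}}{528456812464}$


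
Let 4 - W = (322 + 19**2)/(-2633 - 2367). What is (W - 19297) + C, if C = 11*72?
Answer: -92504317/5000 ≈ -18501.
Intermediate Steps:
W = 20683/5000 (W = 4 - (322 + 19**2)/(-2633 - 2367) = 4 - (322 + 361)/(-5000) = 4 - 683*(-1)/5000 = 4 - 1*(-683/5000) = 4 + 683/5000 = 20683/5000 ≈ 4.1366)
C = 792
(W - 19297) + C = (20683/5000 - 19297) + 792 = -96464317/5000 + 792 = -92504317/5000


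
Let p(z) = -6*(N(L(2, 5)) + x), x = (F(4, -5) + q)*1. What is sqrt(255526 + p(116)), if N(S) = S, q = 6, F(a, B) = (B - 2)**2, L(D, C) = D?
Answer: 4*sqrt(15949) ≈ 505.16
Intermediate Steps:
F(a, B) = (-2 + B)**2
x = 55 (x = ((-2 - 5)**2 + 6)*1 = ((-7)**2 + 6)*1 = (49 + 6)*1 = 55*1 = 55)
p(z) = -342 (p(z) = -6*(2 + 55) = -6*57 = -342)
sqrt(255526 + p(116)) = sqrt(255526 - 342) = sqrt(255184) = 4*sqrt(15949)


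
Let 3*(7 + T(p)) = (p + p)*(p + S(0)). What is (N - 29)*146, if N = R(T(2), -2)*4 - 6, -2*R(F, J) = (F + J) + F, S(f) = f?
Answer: -5986/3 ≈ -1995.3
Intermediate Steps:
T(p) = -7 + 2*p**2/3 (T(p) = -7 + ((p + p)*(p + 0))/3 = -7 + ((2*p)*p)/3 = -7 + (2*p**2)/3 = -7 + 2*p**2/3)
R(F, J) = -F - J/2 (R(F, J) = -((F + J) + F)/2 = -(J + 2*F)/2 = -F - J/2)
N = 46/3 (N = (-(-7 + (2/3)*2**2) - 1/2*(-2))*4 - 6 = (-(-7 + (2/3)*4) + 1)*4 - 6 = (-(-7 + 8/3) + 1)*4 - 6 = (-1*(-13/3) + 1)*4 - 6 = (13/3 + 1)*4 - 6 = (16/3)*4 - 6 = 64/3 - 6 = 46/3 ≈ 15.333)
(N - 29)*146 = (46/3 - 29)*146 = -41/3*146 = -5986/3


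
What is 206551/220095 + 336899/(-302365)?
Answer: -2339198458/13309804935 ≈ -0.17575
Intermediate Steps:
206551/220095 + 336899/(-302365) = 206551*(1/220095) + 336899*(-1/302365) = 206551/220095 - 336899/302365 = -2339198458/13309804935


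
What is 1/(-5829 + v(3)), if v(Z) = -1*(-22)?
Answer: -1/5807 ≈ -0.00017221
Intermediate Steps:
v(Z) = 22
1/(-5829 + v(3)) = 1/(-5829 + 22) = 1/(-5807) = -1/5807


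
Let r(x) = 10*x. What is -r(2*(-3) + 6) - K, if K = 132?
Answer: -132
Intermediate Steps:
-r(2*(-3) + 6) - K = -10*(2*(-3) + 6) - 1*132 = -10*(-6 + 6) - 132 = -10*0 - 132 = -1*0 - 132 = 0 - 132 = -132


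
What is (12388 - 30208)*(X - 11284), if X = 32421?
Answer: -376661340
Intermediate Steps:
(12388 - 30208)*(X - 11284) = (12388 - 30208)*(32421 - 11284) = -17820*21137 = -376661340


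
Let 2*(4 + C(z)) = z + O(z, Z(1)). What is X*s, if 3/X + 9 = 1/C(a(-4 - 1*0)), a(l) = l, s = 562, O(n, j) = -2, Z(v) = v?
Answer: -5901/32 ≈ -184.41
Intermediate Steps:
C(z) = -5 + z/2 (C(z) = -4 + (z - 2)/2 = -4 + (-2 + z)/2 = -4 + (-1 + z/2) = -5 + z/2)
X = -21/64 (X = 3/(-9 + 1/(-5 + (-4 - 1*0)/2)) = 3/(-9 + 1/(-5 + (-4 + 0)/2)) = 3/(-9 + 1/(-5 + (1/2)*(-4))) = 3/(-9 + 1/(-5 - 2)) = 3/(-9 + 1/(-7)) = 3/(-9 - 1/7) = 3/(-64/7) = 3*(-7/64) = -21/64 ≈ -0.32813)
X*s = -21/64*562 = -5901/32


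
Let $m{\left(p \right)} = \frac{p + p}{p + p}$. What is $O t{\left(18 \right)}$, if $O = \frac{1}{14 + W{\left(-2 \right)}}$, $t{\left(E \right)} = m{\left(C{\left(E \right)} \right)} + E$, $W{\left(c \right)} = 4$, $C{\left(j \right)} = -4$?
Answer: $\frac{19}{18} \approx 1.0556$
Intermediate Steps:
$m{\left(p \right)} = 1$ ($m{\left(p \right)} = \frac{2 p}{2 p} = 2 p \frac{1}{2 p} = 1$)
$t{\left(E \right)} = 1 + E$
$O = \frac{1}{18}$ ($O = \frac{1}{14 + 4} = \frac{1}{18} \approx 0.055556$)
$O t{\left(18 \right)} = \frac{1 + 18}{18} = \frac{1}{18} \cdot 19 = \frac{19}{18}$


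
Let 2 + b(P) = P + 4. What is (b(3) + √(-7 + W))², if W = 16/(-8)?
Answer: 16 + 30*I ≈ 16.0 + 30.0*I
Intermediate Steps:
b(P) = 2 + P (b(P) = -2 + (P + 4) = -2 + (4 + P) = 2 + P)
W = -2 (W = 16*(-⅛) = -2)
(b(3) + √(-7 + W))² = ((2 + 3) + √(-7 - 2))² = (5 + √(-9))² = (5 + 3*I)²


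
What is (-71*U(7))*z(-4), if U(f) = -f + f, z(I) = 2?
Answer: 0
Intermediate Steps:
U(f) = 0
(-71*U(7))*z(-4) = -71*0*2 = 0*2 = 0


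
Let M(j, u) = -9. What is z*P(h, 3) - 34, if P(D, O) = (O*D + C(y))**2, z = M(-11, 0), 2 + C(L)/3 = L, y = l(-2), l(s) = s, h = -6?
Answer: -8134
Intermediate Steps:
y = -2
C(L) = -6 + 3*L
z = -9
P(D, O) = (-12 + D*O)**2 (P(D, O) = (O*D + (-6 + 3*(-2)))**2 = (D*O + (-6 - 6))**2 = (D*O - 12)**2 = (-12 + D*O)**2)
z*P(h, 3) - 34 = -9*(-12 - 6*3)**2 - 34 = -9*(-12 - 18)**2 - 34 = -9*(-30)**2 - 34 = -9*900 - 34 = -8100 - 34 = -8134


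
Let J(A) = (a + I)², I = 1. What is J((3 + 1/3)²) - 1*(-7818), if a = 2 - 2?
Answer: 7819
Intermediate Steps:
a = 0
J(A) = 1 (J(A) = (0 + 1)² = 1² = 1)
J((3 + 1/3)²) - 1*(-7818) = 1 - 1*(-7818) = 1 + 7818 = 7819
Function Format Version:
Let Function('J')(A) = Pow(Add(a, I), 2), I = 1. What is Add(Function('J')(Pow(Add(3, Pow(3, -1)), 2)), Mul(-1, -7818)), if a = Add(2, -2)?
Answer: 7819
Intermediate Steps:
a = 0
Function('J')(A) = 1 (Function('J')(A) = Pow(Add(0, 1), 2) = Pow(1, 2) = 1)
Add(Function('J')(Pow(Add(3, Pow(3, -1)), 2)), Mul(-1, -7818)) = Add(1, Mul(-1, -7818)) = Add(1, 7818) = 7819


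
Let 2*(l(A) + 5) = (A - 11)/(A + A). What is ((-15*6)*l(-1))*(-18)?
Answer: -3240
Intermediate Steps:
l(A) = -5 + (-11 + A)/(4*A) (l(A) = -5 + ((A - 11)/(A + A))/2 = -5 + ((-11 + A)/((2*A)))/2 = -5 + ((-11 + A)*(1/(2*A)))/2 = -5 + ((-11 + A)/(2*A))/2 = -5 + (-11 + A)/(4*A))
((-15*6)*l(-1))*(-18) = ((-15*6)*((¼)*(-11 - 19*(-1))/(-1)))*(-18) = -45*(-1)*(-11 + 19)/2*(-18) = -45*(-1)*8/2*(-18) = -90*(-2)*(-18) = 180*(-18) = -3240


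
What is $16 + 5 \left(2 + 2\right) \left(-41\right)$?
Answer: $-804$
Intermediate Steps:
$16 + 5 \left(2 + 2\right) \left(-41\right) = 16 + 5 \cdot 4 \left(-41\right) = 16 + 20 \left(-41\right) = 16 - 820 = -804$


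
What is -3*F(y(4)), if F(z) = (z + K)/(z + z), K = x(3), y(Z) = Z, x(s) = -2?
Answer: -3/4 ≈ -0.75000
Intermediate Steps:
K = -2
F(z) = (-2 + z)/(2*z) (F(z) = (z - 2)/(z + z) = (-2 + z)/((2*z)) = (-2 + z)*(1/(2*z)) = (-2 + z)/(2*z))
-3*F(y(4)) = -3*(-2 + 4)/(2*4) = -3*2/(2*4) = -3*1/4 = -3/4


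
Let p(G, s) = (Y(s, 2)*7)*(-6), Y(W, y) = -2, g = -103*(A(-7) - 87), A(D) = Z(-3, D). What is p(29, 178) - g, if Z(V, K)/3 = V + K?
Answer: -11967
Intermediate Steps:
Z(V, K) = 3*K + 3*V (Z(V, K) = 3*(V + K) = 3*(K + V) = 3*K + 3*V)
A(D) = -9 + 3*D (A(D) = 3*D + 3*(-3) = 3*D - 9 = -9 + 3*D)
g = 12051 (g = -103*((-9 + 3*(-7)) - 87) = -103*((-9 - 21) - 87) = -103*(-30 - 87) = -103*(-117) = 12051)
p(G, s) = 84 (p(G, s) = -2*7*(-6) = -14*(-6) = 84)
p(29, 178) - g = 84 - 1*12051 = 84 - 12051 = -11967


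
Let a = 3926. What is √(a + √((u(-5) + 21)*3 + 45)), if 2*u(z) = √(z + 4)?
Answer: √(15704 + 2*√6*√(72 + I))/2 ≈ 62.741 + 0.00057512*I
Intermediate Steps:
u(z) = √(4 + z)/2 (u(z) = √(z + 4)/2 = √(4 + z)/2)
√(a + √((u(-5) + 21)*3 + 45)) = √(3926 + √((√(4 - 5)/2 + 21)*3 + 45)) = √(3926 + √((√(-1)/2 + 21)*3 + 45)) = √(3926 + √((I/2 + 21)*3 + 45)) = √(3926 + √((21 + I/2)*3 + 45)) = √(3926 + √((63 + 3*I/2) + 45)) = √(3926 + √(108 + 3*I/2))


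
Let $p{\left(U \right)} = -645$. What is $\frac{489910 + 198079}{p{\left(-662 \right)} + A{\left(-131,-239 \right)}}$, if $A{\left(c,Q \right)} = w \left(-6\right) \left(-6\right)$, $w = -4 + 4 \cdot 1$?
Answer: $- \frac{687989}{645} \approx -1066.7$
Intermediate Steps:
$w = 0$ ($w = -4 + 4 = 0$)
$A{\left(c,Q \right)} = 0$ ($A{\left(c,Q \right)} = 0 \left(-6\right) \left(-6\right) = 0 \left(-6\right) = 0$)
$\frac{489910 + 198079}{p{\left(-662 \right)} + A{\left(-131,-239 \right)}} = \frac{489910 + 198079}{-645 + 0} = \frac{687989}{-645} = 687989 \left(- \frac{1}{645}\right) = - \frac{687989}{645}$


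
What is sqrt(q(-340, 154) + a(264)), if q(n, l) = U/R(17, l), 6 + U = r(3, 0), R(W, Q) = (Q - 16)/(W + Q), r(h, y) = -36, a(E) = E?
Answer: 5*sqrt(4485)/23 ≈ 14.559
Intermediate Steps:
R(W, Q) = (-16 + Q)/(Q + W)
U = -42 (U = -6 - 36 = -42)
q(n, l) = -42*(17 + l)/(-16 + l) (q(n, l) = -42*(l + 17)/(-16 + l) = -42*(17 + l)/(-16 + l))
sqrt(q(-340, 154) + a(264)) = sqrt(42*(-17 - 1*154)/(-16 + 154) + 264) = sqrt(42*(-17 - 154)/138 + 264) = sqrt(42*(1/138)*(-171) + 264) = sqrt(-1197/23 + 264) = sqrt(4875/23) = 5*sqrt(4485)/23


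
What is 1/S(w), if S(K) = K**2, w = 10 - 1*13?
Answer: 1/9 ≈ 0.11111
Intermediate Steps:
w = -3 (w = 10 - 13 = -3)
1/S(w) = 1/((-3)**2) = 1/9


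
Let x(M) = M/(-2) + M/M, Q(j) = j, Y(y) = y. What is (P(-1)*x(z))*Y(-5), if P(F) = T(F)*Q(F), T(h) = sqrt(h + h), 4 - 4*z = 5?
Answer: 45*I*sqrt(2)/8 ≈ 7.9549*I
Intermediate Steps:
z = -1/4 (z = 1 - 1/4*5 = 1 - 5/4 = -1/4 ≈ -0.25000)
T(h) = sqrt(2)*sqrt(h) (T(h) = sqrt(2*h) = sqrt(2)*sqrt(h))
x(M) = 1 - M/2 (x(M) = M*(-1/2) + 1 = -M/2 + 1 = 1 - M/2)
P(F) = sqrt(2)*F**(3/2) (P(F) = (sqrt(2)*sqrt(F))*F = sqrt(2)*F**(3/2))
(P(-1)*x(z))*Y(-5) = ((sqrt(2)*(-1)**(3/2))*(1 - 1/2*(-1/4)))*(-5) = ((sqrt(2)*(-I))*(1 + 1/8))*(-5) = (-I*sqrt(2)*(9/8))*(-5) = -9*I*sqrt(2)/8*(-5) = 45*I*sqrt(2)/8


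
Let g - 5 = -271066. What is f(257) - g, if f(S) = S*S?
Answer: 337110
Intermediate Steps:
g = -271061 (g = 5 - 271066 = -271061)
f(S) = S**2
f(257) - g = 257**2 - 1*(-271061) = 66049 + 271061 = 337110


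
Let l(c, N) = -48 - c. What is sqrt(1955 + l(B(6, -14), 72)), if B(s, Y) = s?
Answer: sqrt(1901) ≈ 43.600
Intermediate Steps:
sqrt(1955 + l(B(6, -14), 72)) = sqrt(1955 + (-48 - 1*6)) = sqrt(1955 + (-48 - 6)) = sqrt(1955 - 54) = sqrt(1901)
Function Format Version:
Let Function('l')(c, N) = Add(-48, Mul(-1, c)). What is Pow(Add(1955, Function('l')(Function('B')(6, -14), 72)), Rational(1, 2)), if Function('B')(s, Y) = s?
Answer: Pow(1901, Rational(1, 2)) ≈ 43.600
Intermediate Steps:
Pow(Add(1955, Function('l')(Function('B')(6, -14), 72)), Rational(1, 2)) = Pow(Add(1955, Add(-48, Mul(-1, 6))), Rational(1, 2)) = Pow(Add(1955, Add(-48, -6)), Rational(1, 2)) = Pow(Add(1955, -54), Rational(1, 2)) = Pow(1901, Rational(1, 2))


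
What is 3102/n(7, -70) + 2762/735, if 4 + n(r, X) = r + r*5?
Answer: 1192463/13965 ≈ 85.389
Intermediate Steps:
n(r, X) = -4 + 6*r (n(r, X) = -4 + (r + r*5) = -4 + (r + 5*r) = -4 + 6*r)
3102/n(7, -70) + 2762/735 = 3102/(-4 + 6*7) + 2762/735 = 3102/(-4 + 42) + 2762*(1/735) = 3102/38 + 2762/735 = 3102*(1/38) + 2762/735 = 1551/19 + 2762/735 = 1192463/13965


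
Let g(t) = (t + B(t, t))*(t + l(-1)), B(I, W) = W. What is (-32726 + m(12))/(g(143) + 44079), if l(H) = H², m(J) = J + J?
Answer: -32702/85263 ≈ -0.38354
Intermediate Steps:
m(J) = 2*J
g(t) = 2*t*(1 + t) (g(t) = (t + t)*(t + (-1)²) = (2*t)*(t + 1) = (2*t)*(1 + t) = 2*t*(1 + t))
(-32726 + m(12))/(g(143) + 44079) = (-32726 + 2*12)/(2*143*(1 + 143) + 44079) = (-32726 + 24)/(2*143*144 + 44079) = -32702/(41184 + 44079) = -32702/85263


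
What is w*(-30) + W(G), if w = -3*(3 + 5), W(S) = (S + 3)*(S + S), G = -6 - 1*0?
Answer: 756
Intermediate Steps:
G = -6 (G = -6 + 0 = -6)
W(S) = 2*S*(3 + S) (W(S) = (3 + S)*(2*S) = 2*S*(3 + S))
w = -24 (w = -3*8 = -24)
w*(-30) + W(G) = -24*(-30) + 2*(-6)*(3 - 6) = 720 + 2*(-6)*(-3) = 720 + 36 = 756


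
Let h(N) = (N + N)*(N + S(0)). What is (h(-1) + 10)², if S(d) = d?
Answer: 144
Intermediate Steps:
h(N) = 2*N² (h(N) = (N + N)*(N + 0) = (2*N)*N = 2*N²)
(h(-1) + 10)² = (2*(-1)² + 10)² = (2*1 + 10)² = (2 + 10)² = 12² = 144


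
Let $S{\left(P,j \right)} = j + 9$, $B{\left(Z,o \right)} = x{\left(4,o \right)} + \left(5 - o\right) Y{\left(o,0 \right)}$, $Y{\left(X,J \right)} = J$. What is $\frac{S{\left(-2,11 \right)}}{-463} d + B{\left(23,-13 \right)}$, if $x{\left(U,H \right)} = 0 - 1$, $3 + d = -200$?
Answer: $\frac{3597}{463} \approx 7.7689$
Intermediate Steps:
$d = -203$ ($d = -3 - 200 = -203$)
$x{\left(U,H \right)} = -1$ ($x{\left(U,H \right)} = 0 - 1 = -1$)
$B{\left(Z,o \right)} = -1$ ($B{\left(Z,o \right)} = -1 + \left(5 - o\right) 0 = -1 + 0 = -1$)
$S{\left(P,j \right)} = 9 + j$
$\frac{S{\left(-2,11 \right)}}{-463} d + B{\left(23,-13 \right)} = \frac{9 + 11}{-463} \left(-203\right) - 1 = 20 \left(- \frac{1}{463}\right) \left(-203\right) - 1 = \left(- \frac{20}{463}\right) \left(-203\right) - 1 = \frac{4060}{463} - 1 = \frac{3597}{463}$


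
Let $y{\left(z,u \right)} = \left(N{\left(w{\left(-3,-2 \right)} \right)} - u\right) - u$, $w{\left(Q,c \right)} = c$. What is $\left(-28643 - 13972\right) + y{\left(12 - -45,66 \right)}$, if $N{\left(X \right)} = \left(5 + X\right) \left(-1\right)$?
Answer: $-42750$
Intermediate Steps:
$N{\left(X \right)} = -5 - X$
$y{\left(z,u \right)} = -3 - 2 u$ ($y{\left(z,u \right)} = \left(\left(-5 - -2\right) - u\right) - u = \left(\left(-5 + 2\right) - u\right) - u = \left(-3 - u\right) - u = -3 - 2 u$)
$\left(-28643 - 13972\right) + y{\left(12 - -45,66 \right)} = \left(-28643 - 13972\right) - 135 = -42615 - 135 = -42750$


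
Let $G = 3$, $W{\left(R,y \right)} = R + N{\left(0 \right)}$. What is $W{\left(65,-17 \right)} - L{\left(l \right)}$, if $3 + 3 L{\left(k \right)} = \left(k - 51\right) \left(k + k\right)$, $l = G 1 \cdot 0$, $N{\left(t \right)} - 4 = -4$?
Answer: $66$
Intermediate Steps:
$N{\left(t \right)} = 0$ ($N{\left(t \right)} = 4 - 4 = 0$)
$W{\left(R,y \right)} = R$ ($W{\left(R,y \right)} = R + 0 = R$)
$l = 0$ ($l = 3 \cdot 1 \cdot 0 = 3 \cdot 0 = 0$)
$L{\left(k \right)} = -1 + \frac{2 k \left(-51 + k\right)}{3}$ ($L{\left(k \right)} = -1 + \frac{\left(k - 51\right) \left(k + k\right)}{3} = -1 + \frac{\left(-51 + k\right) 2 k}{3} = -1 + \frac{2 k \left(-51 + k\right)}{3}$)
$W{\left(65,-17 \right)} - L{\left(l \right)} = 65 - \left(-1 - 0 + \frac{2 \cdot 0^{2}}{3}\right) = 65 - \left(-1 + 0 + \frac{2}{3} \cdot 0\right) = 65 - \left(-1 + 0 + 0\right) = 65 - -1 = 65 + 1 = 66$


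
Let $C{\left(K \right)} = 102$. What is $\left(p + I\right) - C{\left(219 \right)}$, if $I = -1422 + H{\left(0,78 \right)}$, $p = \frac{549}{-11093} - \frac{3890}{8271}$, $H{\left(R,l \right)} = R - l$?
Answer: $- \frac{147031517755}{91750203} \approx -1602.5$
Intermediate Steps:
$p = - \frac{47692549}{91750203}$ ($p = 549 \left(- \frac{1}{11093}\right) - \frac{3890}{8271} = - \frac{549}{11093} - \frac{3890}{8271} = - \frac{47692549}{91750203} \approx -0.51981$)
$I = -1500$ ($I = -1422 + \left(0 - 78\right) = -1422 - 78 = -1500$)
$\left(p + I\right) - C{\left(219 \right)} = \left(- \frac{47692549}{91750203} - 1500\right) - 102 = - \frac{137672997049}{91750203} - 102 = - \frac{147031517755}{91750203}$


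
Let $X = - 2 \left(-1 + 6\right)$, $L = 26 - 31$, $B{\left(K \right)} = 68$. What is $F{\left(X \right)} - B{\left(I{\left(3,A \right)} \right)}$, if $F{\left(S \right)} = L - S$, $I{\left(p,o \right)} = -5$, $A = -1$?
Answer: $-63$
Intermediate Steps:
$L = -5$ ($L = 26 - 31 = -5$)
$X = -10$ ($X = \left(-2\right) 5 = -10$)
$F{\left(S \right)} = -5 - S$
$F{\left(X \right)} - B{\left(I{\left(3,A \right)} \right)} = \left(-5 - -10\right) - 68 = \left(-5 + 10\right) - 68 = 5 - 68 = -63$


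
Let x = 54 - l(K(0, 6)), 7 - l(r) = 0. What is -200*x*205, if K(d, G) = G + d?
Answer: -1927000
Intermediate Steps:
l(r) = 7 (l(r) = 7 - 1*0 = 7 + 0 = 7)
x = 47 (x = 54 - 1*7 = 54 - 7 = 47)
-200*x*205 = -200*47*205 = -9400*205 = -1927000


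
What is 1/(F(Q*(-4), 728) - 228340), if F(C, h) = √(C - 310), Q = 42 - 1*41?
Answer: -114170/26069577957 - I*√314/52139155914 ≈ -4.3794e-6 - 3.3986e-10*I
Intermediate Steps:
Q = 1 (Q = 42 - 41 = 1)
F(C, h) = √(-310 + C)
1/(F(Q*(-4), 728) - 228340) = 1/(√(-310 + 1*(-4)) - 228340) = 1/(√(-310 - 4) - 228340) = 1/(√(-314) - 228340) = 1/(I*√314 - 228340) = 1/(-228340 + I*√314)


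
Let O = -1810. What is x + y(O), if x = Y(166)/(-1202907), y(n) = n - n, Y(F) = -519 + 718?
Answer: -199/1202907 ≈ -0.00016543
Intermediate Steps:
Y(F) = 199
y(n) = 0
x = -199/1202907 (x = 199/(-1202907) = 199*(-1/1202907) = -199/1202907 ≈ -0.00016543)
x + y(O) = -199/1202907 + 0 = -199/1202907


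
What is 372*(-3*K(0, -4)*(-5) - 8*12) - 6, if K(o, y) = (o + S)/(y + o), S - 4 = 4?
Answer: -46878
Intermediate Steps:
S = 8 (S = 4 + 4 = 8)
K(o, y) = (8 + o)/(o + y) (K(o, y) = (o + 8)/(y + o) = (8 + o)/(o + y))
372*(-3*K(0, -4)*(-5) - 8*12) - 6 = 372*(-3*(8 + 0)/(0 - 4)*(-5) - 8*12) - 6 = 372*(-3*8/(-4)*(-5) - 96) - 6 = 372*(-(-3)*8/4*(-5) - 96) - 6 = 372*(-3*(-2)*(-5) - 96) - 6 = 372*(6*(-5) - 96) - 6 = 372*(-30 - 96) - 6 = 372*(-126) - 6 = -46872 - 6 = -46878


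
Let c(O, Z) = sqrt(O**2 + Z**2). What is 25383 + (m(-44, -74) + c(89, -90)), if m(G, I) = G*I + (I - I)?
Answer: 28639 + sqrt(16021) ≈ 28766.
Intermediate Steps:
m(G, I) = G*I (m(G, I) = G*I + 0 = G*I)
25383 + (m(-44, -74) + c(89, -90)) = 25383 + (-44*(-74) + sqrt(89**2 + (-90)**2)) = 25383 + (3256 + sqrt(7921 + 8100)) = 25383 + (3256 + sqrt(16021)) = 28639 + sqrt(16021)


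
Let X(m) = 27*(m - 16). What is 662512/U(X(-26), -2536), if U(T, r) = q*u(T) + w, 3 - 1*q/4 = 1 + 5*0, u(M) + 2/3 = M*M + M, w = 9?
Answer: 1987536/30835739 ≈ 0.064456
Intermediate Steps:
u(M) = -2/3 + M + M**2 (u(M) = -2/3 + (M*M + M) = -2/3 + (M**2 + M) = -2/3 + (M + M**2) = -2/3 + M + M**2)
q = 8 (q = 12 - 4*(1 + 5*0) = 12 - 4*(1 + 0) = 12 - 4*1 = 12 - 4 = 8)
X(m) = -432 + 27*m (X(m) = 27*(-16 + m) = -432 + 27*m)
U(T, r) = 11/3 + 8*T + 8*T**2 (U(T, r) = 8*(-2/3 + T + T**2) + 9 = (-16/3 + 8*T + 8*T**2) + 9 = 11/3 + 8*T + 8*T**2)
662512/U(X(-26), -2536) = 662512/(11/3 + 8*(-432 + 27*(-26)) + 8*(-432 + 27*(-26))**2) = 662512/(11/3 + 8*(-432 - 702) + 8*(-432 - 702)**2) = 662512/(11/3 + 8*(-1134) + 8*(-1134)**2) = 662512/(11/3 - 9072 + 8*1285956) = 662512/(11/3 - 9072 + 10287648) = 662512/(30835739/3) = 662512*(3/30835739) = 1987536/30835739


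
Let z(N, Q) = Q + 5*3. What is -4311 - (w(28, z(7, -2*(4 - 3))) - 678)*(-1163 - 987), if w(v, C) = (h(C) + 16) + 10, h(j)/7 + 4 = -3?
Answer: -1511461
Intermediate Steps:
h(j) = -49 (h(j) = -28 + 7*(-3) = -28 - 21 = -49)
z(N, Q) = 15 + Q (z(N, Q) = Q + 15 = 15 + Q)
w(v, C) = -23 (w(v, C) = (-49 + 16) + 10 = -33 + 10 = -23)
-4311 - (w(28, z(7, -2*(4 - 3))) - 678)*(-1163 - 987) = -4311 - (-23 - 678)*(-1163 - 987) = -4311 - (-701)*(-2150) = -4311 - 1*1507150 = -4311 - 1507150 = -1511461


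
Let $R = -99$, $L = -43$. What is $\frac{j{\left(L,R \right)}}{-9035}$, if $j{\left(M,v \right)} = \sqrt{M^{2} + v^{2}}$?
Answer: $- \frac{\sqrt{466}}{1807} \approx -0.011946$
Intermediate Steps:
$\frac{j{\left(L,R \right)}}{-9035} = \frac{\sqrt{\left(-43\right)^{2} + \left(-99\right)^{2}}}{-9035} = \sqrt{1849 + 9801} \left(- \frac{1}{9035}\right) = \sqrt{11650} \left(- \frac{1}{9035}\right) = 5 \sqrt{466} \left(- \frac{1}{9035}\right) = - \frac{\sqrt{466}}{1807}$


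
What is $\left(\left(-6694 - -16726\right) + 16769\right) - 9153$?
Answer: $17648$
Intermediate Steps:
$\left(\left(-6694 - -16726\right) + 16769\right) - 9153 = \left(\left(-6694 + 16726\right) + 16769\right) - 9153 = \left(10032 + 16769\right) - 9153 = 26801 - 9153 = 17648$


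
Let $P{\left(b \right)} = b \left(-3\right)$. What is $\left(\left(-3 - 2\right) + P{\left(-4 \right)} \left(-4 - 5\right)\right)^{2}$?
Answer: $12769$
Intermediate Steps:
$P{\left(b \right)} = - 3 b$
$\left(\left(-3 - 2\right) + P{\left(-4 \right)} \left(-4 - 5\right)\right)^{2} = \left(\left(-3 - 2\right) + \left(-3\right) \left(-4\right) \left(-4 - 5\right)\right)^{2} = \left(\left(-3 - 2\right) + 12 \left(-9\right)\right)^{2} = \left(-5 - 108\right)^{2} = \left(-113\right)^{2} = 12769$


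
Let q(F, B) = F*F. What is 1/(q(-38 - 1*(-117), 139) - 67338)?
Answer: -1/61097 ≈ -1.6367e-5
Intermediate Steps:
q(F, B) = F²
1/(q(-38 - 1*(-117), 139) - 67338) = 1/((-38 - 1*(-117))² - 67338) = 1/((-38 + 117)² - 67338) = 1/(79² - 67338) = 1/(6241 - 67338) = 1/(-61097) = -1/61097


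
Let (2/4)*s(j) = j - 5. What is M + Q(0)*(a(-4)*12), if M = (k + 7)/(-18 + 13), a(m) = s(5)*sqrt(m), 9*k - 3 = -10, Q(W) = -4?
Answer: -56/45 ≈ -1.2444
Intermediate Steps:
s(j) = -10 + 2*j (s(j) = 2*(j - 5) = 2*(-5 + j) = -10 + 2*j)
k = -7/9 (k = 1/3 + (1/9)*(-10) = 1/3 - 10/9 = -7/9 ≈ -0.77778)
a(m) = 0 (a(m) = (-10 + 2*5)*sqrt(m) = (-10 + 10)*sqrt(m) = 0*sqrt(m) = 0)
M = -56/45 (M = (-7/9 + 7)/(-18 + 13) = (56/9)/(-5) = (56/9)*(-1/5) = -56/45 ≈ -1.2444)
M + Q(0)*(a(-4)*12) = -56/45 - 0*12 = -56/45 - 4*0 = -56/45 + 0 = -56/45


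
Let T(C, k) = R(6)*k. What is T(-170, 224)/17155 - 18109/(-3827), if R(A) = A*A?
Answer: 341520823/65652185 ≈ 5.2020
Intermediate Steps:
R(A) = A²
T(C, k) = 36*k (T(C, k) = 6²*k = 36*k)
T(-170, 224)/17155 - 18109/(-3827) = (36*224)/17155 - 18109/(-3827) = 8064*(1/17155) - 18109*(-1/3827) = 8064/17155 + 18109/3827 = 341520823/65652185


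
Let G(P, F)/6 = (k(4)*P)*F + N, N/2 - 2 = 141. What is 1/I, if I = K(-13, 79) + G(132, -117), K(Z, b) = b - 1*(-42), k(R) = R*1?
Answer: -1/368819 ≈ -2.7114e-6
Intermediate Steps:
N = 286 (N = 4 + 2*141 = 4 + 282 = 286)
k(R) = R
G(P, F) = 1716 + 24*F*P (G(P, F) = 6*((4*P)*F + 286) = 6*(4*F*P + 286) = 6*(286 + 4*F*P) = 1716 + 24*F*P)
K(Z, b) = 42 + b (K(Z, b) = b + 42 = 42 + b)
I = -368819 (I = (42 + 79) + (1716 + 24*(-117)*132) = 121 + (1716 - 370656) = 121 - 368940 = -368819)
1/I = 1/(-368819) = -1/368819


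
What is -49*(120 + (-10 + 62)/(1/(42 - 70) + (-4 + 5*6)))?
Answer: -4346104/727 ≈ -5978.1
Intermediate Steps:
-49*(120 + (-10 + 62)/(1/(42 - 70) + (-4 + 5*6))) = -49*(120 + 52/(1/(-28) + (-4 + 30))) = -49*(120 + 52/(-1/28 + 26)) = -49*(120 + 52/(727/28)) = -49*(120 + 52*(28/727)) = -49*(120 + 1456/727) = -49*88696/727 = -4346104/727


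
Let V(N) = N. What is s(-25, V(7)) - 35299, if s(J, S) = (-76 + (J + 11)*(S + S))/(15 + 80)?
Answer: -3353677/95 ≈ -35302.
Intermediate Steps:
s(J, S) = -⅘ + 2*S*(11 + J)/95 (s(J, S) = (-76 + (11 + J)*(2*S))/95 = (-76 + 2*S*(11 + J))*(1/95) = -⅘ + 2*S*(11 + J)/95)
s(-25, V(7)) - 35299 = (-⅘ + (22/95)*7 + (2/95)*(-25)*7) - 35299 = (-⅘ + 154/95 - 70/19) - 35299 = -272/95 - 35299 = -3353677/95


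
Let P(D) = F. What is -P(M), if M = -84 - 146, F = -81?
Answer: 81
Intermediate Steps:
M = -230
P(D) = -81
-P(M) = -1*(-81) = 81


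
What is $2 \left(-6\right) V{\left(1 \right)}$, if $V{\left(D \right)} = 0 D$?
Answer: $0$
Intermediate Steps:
$V{\left(D \right)} = 0$
$2 \left(-6\right) V{\left(1 \right)} = 2 \left(-6\right) 0 = \left(-12\right) 0 = 0$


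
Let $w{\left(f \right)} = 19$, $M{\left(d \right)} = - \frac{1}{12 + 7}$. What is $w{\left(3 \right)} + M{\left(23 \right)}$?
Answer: $\frac{360}{19} \approx 18.947$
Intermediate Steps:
$M{\left(d \right)} = - \frac{1}{19}$
$w{\left(3 \right)} + M{\left(23 \right)} = 19 - \frac{1}{19} = \frac{360}{19}$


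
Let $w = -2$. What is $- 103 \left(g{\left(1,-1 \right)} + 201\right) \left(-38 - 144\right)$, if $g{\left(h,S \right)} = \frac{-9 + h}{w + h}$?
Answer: $3917914$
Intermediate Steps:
$g{\left(h,S \right)} = \frac{-9 + h}{-2 + h}$
$- 103 \left(g{\left(1,-1 \right)} + 201\right) \left(-38 - 144\right) = - 103 \left(\frac{-9 + 1}{-2 + 1} + 201\right) \left(-38 - 144\right) = - 103 \left(\frac{1}{-1} \left(-8\right) + 201\right) \left(-182\right) = - 103 \left(\left(-1\right) \left(-8\right) + 201\right) \left(-182\right) = - 103 \left(8 + 201\right) \left(-182\right) = - 103 \cdot 209 \left(-182\right) = \left(-103\right) \left(-38038\right) = 3917914$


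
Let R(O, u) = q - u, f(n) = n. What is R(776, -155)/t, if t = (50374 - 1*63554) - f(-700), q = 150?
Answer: -61/2496 ≈ -0.024439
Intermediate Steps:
R(O, u) = 150 - u
t = -12480 (t = (50374 - 1*63554) - 1*(-700) = (50374 - 63554) + 700 = -13180 + 700 = -12480)
R(776, -155)/t = (150 - 1*(-155))/(-12480) = (150 + 155)*(-1/12480) = 305*(-1/12480) = -61/2496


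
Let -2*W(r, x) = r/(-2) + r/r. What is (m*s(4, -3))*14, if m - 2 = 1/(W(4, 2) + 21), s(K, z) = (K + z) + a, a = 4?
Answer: 6160/43 ≈ 143.26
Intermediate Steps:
W(r, x) = -1/2 + r/4 (W(r, x) = -(r/(-2) + r/r)/2 = -(r*(-1/2) + 1)/2 = -(-r/2 + 1)/2 = -(1 - r/2)/2 = -1/2 + r/4)
s(K, z) = 4 + K + z (s(K, z) = (K + z) + 4 = 4 + K + z)
m = 88/43 (m = 2 + 1/((-1/2 + (1/4)*4) + 21) = 2 + 1/((-1/2 + 1) + 21) = 2 + 1/(1/2 + 21) = 2 + 1/(43/2) = 2 + 2/43 = 88/43 ≈ 2.0465)
(m*s(4, -3))*14 = (88*(4 + 4 - 3)/43)*14 = ((88/43)*5)*14 = (440/43)*14 = 6160/43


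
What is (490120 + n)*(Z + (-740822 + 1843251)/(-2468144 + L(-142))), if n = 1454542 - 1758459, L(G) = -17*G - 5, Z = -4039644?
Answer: -1854710862961290107/2465735 ≈ -7.5219e+11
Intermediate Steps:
L(G) = -5 - 17*G
n = -303917
(490120 + n)*(Z + (-740822 + 1843251)/(-2468144 + L(-142))) = (490120 - 303917)*(-4039644 + (-740822 + 1843251)/(-2468144 + (-5 - 17*(-142)))) = 186203*(-4039644 + 1102429/(-2468144 + (-5 + 2414))) = 186203*(-4039644 + 1102429/(-2468144 + 2409)) = 186203*(-4039644 + 1102429/(-2465735)) = 186203*(-4039644 + 1102429*(-1/2465735)) = 186203*(-4039644 - 1102429/2465735) = 186203*(-9960692700769/2465735) = -1854710862961290107/2465735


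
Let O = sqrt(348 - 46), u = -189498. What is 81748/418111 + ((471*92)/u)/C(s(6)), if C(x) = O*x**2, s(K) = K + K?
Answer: 81748/418111 - 3611*sqrt(302)/686740752 ≈ 0.19543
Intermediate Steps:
s(K) = 2*K
O = sqrt(302) ≈ 17.378
C(x) = sqrt(302)*x**2
81748/418111 + ((471*92)/u)/C(s(6)) = 81748/418111 + ((471*92)/(-189498))/((sqrt(302)*(2*6)**2)) = 81748*(1/418111) + (43332*(-1/189498))/((sqrt(302)*12**2)) = 81748/418111 - 7222*sqrt(302)/43488/31583 = 81748/418111 - 3611*sqrt(302)/686740752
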